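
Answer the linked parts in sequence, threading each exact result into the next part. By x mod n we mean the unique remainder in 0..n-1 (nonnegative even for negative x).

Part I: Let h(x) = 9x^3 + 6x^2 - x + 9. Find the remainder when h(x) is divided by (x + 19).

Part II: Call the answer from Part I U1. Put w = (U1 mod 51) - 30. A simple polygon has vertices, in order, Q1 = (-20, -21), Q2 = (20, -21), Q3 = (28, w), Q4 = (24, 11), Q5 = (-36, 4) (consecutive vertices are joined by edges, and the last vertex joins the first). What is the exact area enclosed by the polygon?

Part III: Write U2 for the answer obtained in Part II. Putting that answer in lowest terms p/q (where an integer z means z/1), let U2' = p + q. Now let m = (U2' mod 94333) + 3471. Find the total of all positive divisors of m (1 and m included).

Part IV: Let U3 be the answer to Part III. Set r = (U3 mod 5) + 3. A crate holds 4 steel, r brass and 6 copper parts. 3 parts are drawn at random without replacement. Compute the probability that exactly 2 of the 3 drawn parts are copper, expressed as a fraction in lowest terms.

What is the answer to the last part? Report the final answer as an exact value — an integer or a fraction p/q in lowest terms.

Part I: remainder = value at the root: 9*(-19)^3 + 6*(-19)^2 - 1*(-19)^1 + 9 = (-61731) + (2166) + (19) + (9) = -59537; answer -59537
Part II: U1 = -59537; w = 1; cross terms: (-20*-21 - 20*-21)=840, (20*1 - 28*-21)=608, (28*11 - 24*1)=284, (24*4 - -36*11)=492, (-36*-21 - -20*4)=836; twice the area = |3060| = 3060; area = 1530; answer 1530
Part III: U2 = 1530; threaded value p + q = 1531; m = 5002; 5002 = 2 * 41 * 61; sigma = (1 + 2) * (1 + 41) * (1 + 61) = 3 * 42 * 62 = 7812; answer 7812
Part IV: U3 = 7812; r = 5; total draws C(15,3) = 455; favorable C(6,2)*C(9,1) = 135; P = 27/91; answer 27/91

27/91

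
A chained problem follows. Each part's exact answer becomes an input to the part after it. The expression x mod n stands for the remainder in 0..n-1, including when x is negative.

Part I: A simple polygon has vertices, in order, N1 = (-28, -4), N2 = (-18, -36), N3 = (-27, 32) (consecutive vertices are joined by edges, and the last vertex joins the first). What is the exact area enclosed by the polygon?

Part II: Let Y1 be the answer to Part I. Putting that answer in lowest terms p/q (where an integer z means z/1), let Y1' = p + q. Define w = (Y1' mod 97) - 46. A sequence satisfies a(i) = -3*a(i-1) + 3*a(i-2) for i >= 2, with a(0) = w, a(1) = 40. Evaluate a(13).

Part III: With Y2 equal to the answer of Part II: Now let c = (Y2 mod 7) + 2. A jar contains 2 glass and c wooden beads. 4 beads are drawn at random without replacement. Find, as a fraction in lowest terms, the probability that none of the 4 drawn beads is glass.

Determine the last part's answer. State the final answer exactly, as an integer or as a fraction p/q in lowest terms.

Part I: cross terms: (-28*-36 - -18*-4)=936, (-18*32 - -27*-36)=-1548, (-27*-4 - -28*32)=1004; twice the area = |392| = 392; area = 196; answer 196
Part II: Y1 = 196; threaded value p + q = 197; w = -43; a(2) = -3*(40) + 3*(-43) = -249; iterating: a(2)=-249, a(3)=867, a(4)=-3348, a(5)=12645, a(6)=-47979, a(7)=181872, a(8)=-689553, a(9)=2614275, a(10)=-9911484, a(11)=37577277, a(12)=-142466283, a(13)=540130680; answer 540130680
Part III: Y2 = 540130680; c = 7; total draws C(9,4) = 126; favorable C(7,4) = 35; P = 5/18; answer 5/18

5/18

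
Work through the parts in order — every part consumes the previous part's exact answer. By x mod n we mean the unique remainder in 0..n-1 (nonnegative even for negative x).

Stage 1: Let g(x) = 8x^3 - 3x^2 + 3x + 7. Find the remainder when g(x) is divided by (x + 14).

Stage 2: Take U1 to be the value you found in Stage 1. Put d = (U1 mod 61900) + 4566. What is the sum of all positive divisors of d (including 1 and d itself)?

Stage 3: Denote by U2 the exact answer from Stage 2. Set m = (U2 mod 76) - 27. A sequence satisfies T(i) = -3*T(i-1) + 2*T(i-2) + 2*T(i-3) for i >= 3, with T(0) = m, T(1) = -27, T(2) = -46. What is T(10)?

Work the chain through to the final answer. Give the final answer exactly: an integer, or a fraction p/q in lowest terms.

Stage 1: remainder = value at the root: 8*(-14)^3 - 3*(-14)^2 + 3*(-14)^1 + 7 = (-21952) + (-588) + (-42) + (7) = -22575; answer -22575
Stage 2: U1 = -22575; d = 43891; 43891 is prime, so its only divisors are 1 and 43891; sigma = 1 + 43891 = 43892; answer 43892
Stage 3: U2 = 43892; m = 13; T(3) = -3*(-46) + 2*(-27) + 2*(13) = 110; iterating: T(3)=110, T(4)=-476, T(5)=1556, T(6)=-5400, T(7)=18360, T(8)=-62768, T(9)=214224, T(10)=-731488; answer -731488

-731488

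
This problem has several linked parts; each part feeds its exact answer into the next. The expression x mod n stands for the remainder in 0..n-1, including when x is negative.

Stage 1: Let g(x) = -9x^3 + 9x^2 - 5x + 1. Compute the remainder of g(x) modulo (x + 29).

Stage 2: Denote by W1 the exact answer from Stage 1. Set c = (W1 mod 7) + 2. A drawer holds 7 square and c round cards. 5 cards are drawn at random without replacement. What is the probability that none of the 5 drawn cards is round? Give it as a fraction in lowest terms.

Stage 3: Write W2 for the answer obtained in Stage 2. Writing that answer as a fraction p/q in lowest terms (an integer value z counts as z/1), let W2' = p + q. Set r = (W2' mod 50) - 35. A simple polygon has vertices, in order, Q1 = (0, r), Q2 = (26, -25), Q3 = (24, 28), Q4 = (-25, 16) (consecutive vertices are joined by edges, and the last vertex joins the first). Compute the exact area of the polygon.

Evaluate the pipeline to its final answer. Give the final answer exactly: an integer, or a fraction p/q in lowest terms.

1563

Stage 1: remainder = value at the root: -9*(-29)^3 + 9*(-29)^2 - 5*(-29)^1 + 1 = (219501) + (7569) + (145) + (1) = 227216; answer 227216
Stage 2: W1 = 227216; c = 5; total draws C(12,5) = 792; favorable C(7,5) = 21; P = 7/264; answer 7/264
Stage 3: W2 = 7/264; threaded value p + q = 271; r = -14; cross terms: (0*-25 - 26*-14)=364, (26*28 - 24*-25)=1328, (24*16 - -25*28)=1084, (-25*-14 - 0*16)=350; twice the area = |3126| = 3126; area = 1563; answer 1563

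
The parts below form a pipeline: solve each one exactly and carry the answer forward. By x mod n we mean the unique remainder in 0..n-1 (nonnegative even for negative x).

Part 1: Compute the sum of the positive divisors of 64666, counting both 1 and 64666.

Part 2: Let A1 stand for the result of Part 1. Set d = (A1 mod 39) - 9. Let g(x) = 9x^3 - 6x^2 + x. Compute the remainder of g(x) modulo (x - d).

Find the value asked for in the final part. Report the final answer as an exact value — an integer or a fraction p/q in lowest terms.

Part 1: 64666 = 2 * 7 * 31 * 149; sigma = (1 + 2) * (1 + 7) * (1 + 31) * (1 + 149) = 3 * 8 * 32 * 150 = 115200; answer 115200
Part 2: A1 = 115200; d = 24; remainder = value at the root: 9*(24)^3 - 6*(24)^2 + 1*(24)^1 = (124416) + (-3456) + (24) = 120984; answer 120984

120984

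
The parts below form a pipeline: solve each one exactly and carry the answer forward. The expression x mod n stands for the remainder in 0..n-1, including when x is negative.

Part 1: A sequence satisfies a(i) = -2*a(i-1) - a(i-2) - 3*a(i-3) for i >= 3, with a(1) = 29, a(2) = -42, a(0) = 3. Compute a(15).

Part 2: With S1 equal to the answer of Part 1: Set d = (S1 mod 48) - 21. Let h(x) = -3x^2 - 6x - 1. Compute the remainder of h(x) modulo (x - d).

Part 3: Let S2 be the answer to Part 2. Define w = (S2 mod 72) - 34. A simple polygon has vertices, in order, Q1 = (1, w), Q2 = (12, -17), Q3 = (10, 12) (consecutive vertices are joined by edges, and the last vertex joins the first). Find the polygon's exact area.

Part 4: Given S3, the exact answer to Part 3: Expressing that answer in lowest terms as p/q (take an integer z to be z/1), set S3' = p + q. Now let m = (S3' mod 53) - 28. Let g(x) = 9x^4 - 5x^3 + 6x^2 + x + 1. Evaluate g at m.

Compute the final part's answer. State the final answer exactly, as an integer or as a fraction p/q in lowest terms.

4885732

Part 1: a(3) = -2*(-42) - 1*(29) - 3*(3) = 46; iterating: a(3)=46, a(4)=-137, a(5)=354, a(6)=-709, a(7)=1475, a(8)=-3303, a(9)=7258, a(10)=-15638, a(11)=33927, a(12)=-73990, a(13)=160967, a(14)=-349725, a(15)=760453; answer 760453
Part 2: S1 = 760453; d = 16; remainder = value at the root: -3*(16)^2 - 6*(16)^1 - 1 = (-768) + (-96) + (-1) = -865; answer -865
Part 3: S2 = -865; w = 37; cross terms: (1*-17 - 12*37)=-461, (12*12 - 10*-17)=314, (10*37 - 1*12)=358; twice the area = |211| = 211; area = 211/2; answer 211/2
Part 4: S3 = 211/2; threaded value p + q = 213; m = -27; 9*(-27)^4 - 5*(-27)^3 + 6*(-27)^2 + 1*(-27)^1 + 1 = (4782969) + (98415) + (4374) + (-27) + (1) = 4885732; answer 4885732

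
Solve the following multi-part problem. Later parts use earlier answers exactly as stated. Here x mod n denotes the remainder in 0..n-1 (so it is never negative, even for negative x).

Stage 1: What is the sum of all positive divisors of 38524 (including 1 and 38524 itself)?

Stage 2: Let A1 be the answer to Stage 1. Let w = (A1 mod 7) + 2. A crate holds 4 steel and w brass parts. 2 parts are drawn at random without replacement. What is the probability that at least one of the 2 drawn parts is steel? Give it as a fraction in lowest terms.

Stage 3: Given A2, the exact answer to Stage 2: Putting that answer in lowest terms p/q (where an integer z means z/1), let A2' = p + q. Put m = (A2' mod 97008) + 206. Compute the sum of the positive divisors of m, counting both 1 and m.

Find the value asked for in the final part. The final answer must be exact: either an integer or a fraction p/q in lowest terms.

Stage 1: 38524 = 2^2 * 9631; sigma = (1 + 2 + 4) * (1 + 9631) = 7 * 9632 = 67424; answer 67424
Stage 2: A1 = 67424; w = 2; total draws C(6,2) = 15; complement C(2,2) = 1; favorable 15 - 1 = 14; P = 14/15; answer 14/15
Stage 3: A2 = 14/15; threaded value p + q = 29; m = 235; 235 = 5 * 47; sigma = (1 + 5) * (1 + 47) = 6 * 48 = 288; answer 288

288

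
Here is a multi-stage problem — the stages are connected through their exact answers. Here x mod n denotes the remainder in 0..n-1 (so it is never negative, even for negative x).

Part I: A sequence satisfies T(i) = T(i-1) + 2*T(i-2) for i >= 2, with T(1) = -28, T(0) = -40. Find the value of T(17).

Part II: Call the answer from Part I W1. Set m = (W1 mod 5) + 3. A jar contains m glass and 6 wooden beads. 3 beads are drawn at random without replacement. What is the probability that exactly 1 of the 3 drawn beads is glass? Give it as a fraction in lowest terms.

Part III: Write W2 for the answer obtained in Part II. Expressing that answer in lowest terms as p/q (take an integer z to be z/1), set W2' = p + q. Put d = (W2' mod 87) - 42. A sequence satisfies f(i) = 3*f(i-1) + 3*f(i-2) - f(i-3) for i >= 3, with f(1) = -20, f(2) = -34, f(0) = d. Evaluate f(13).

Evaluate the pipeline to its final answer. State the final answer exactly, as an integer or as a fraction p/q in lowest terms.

-69270260

Part I: T(2) = 1*(-28) + 2*(-40) = -108; iterating: T(2)=-108, T(3)=-164, T(4)=-380, T(5)=-708, T(6)=-1468, T(7)=-2884, T(8)=-5820, T(9)=-11588, T(10)=-23228, T(11)=-46404, T(12)=-92860, T(13)=-185668, T(14)=-371388, T(15)=-742724, T(16)=-1485500, T(17)=-2970948; answer -2970948
Part II: W1 = -2970948; m = 5; total draws C(11,3) = 165; favorable C(5,1)*C(6,2) = 75; P = 5/11; answer 5/11
Part III: W2 = 5/11; threaded value p + q = 16; d = -26; f(3) = 3*(-34) + 3*(-20) - 1*(-26) = -136; iterating: f(3)=-136, f(4)=-490, f(5)=-1844, f(6)=-6866, f(7)=-25640, f(8)=-95674, f(9)=-357076, f(10)=-1332610, f(11)=-4973384, f(12)=-18560906, f(13)=-69270260; answer -69270260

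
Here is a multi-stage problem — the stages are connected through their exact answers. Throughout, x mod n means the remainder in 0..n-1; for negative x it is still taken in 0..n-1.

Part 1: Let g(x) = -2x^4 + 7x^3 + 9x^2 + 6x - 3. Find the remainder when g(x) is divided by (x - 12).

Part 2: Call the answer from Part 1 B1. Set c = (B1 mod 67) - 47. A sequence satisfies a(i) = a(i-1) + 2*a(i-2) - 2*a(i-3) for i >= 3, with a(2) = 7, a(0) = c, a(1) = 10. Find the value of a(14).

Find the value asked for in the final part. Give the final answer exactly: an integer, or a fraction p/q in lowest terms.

Part 1: remainder = value at the root: -2*(12)^4 + 7*(12)^3 + 9*(12)^2 + 6*(12)^1 - 3 = (-41472) + (12096) + (1296) + (72) + (-3) = -28011; answer -28011
Part 2: B1 = -28011; c = 15; a(3) = 1*(7) + 2*(10) - 2*(15) = -3; iterating: a(3)=-3, a(4)=-9, a(5)=-29, a(6)=-41, a(7)=-81, a(8)=-105, a(9)=-185, a(10)=-233, a(11)=-393, a(12)=-489, a(13)=-809, a(14)=-1001; answer -1001

-1001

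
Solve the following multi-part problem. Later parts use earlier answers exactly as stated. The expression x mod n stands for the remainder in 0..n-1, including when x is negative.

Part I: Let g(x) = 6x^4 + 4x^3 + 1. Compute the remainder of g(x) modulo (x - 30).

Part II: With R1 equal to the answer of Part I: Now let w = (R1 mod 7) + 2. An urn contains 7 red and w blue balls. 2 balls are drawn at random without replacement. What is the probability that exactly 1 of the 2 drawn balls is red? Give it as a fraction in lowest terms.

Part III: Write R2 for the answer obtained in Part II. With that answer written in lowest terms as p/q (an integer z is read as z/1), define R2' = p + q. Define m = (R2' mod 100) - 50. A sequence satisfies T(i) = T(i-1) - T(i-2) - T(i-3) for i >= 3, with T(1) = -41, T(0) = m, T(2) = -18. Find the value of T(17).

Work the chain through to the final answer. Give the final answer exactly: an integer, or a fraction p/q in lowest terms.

Part I: remainder = value at the root: 6*(30)^4 + 4*(30)^3 + 1 = (4860000) + (108000) + (1) = 4968001; answer 4968001
Part II: R1 = 4968001; w = 5; total draws C(12,2) = 66; favorable C(7,1)*C(5,1) = 35; P = 35/66; answer 35/66
Part III: R2 = 35/66; threaded value p + q = 101; m = -49; T(3) = 1*(-18) - 1*(-41) - 1*(-49) = 72; iterating: T(3)=72, T(4)=131, T(5)=77, T(6)=-126, T(7)=-334, T(8)=-285, T(9)=175, T(10)=794, T(11)=904, T(12)=-65, T(13)=-1763, T(14)=-2602, T(15)=-774, T(16)=3591, T(17)=6967; answer 6967

6967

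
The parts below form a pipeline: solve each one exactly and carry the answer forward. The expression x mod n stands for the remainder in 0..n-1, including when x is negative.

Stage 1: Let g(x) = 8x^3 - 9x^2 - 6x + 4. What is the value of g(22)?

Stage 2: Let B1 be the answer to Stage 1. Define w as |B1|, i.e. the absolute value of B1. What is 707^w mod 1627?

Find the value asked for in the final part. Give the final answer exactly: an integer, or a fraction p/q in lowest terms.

Stage 1: 8*(22)^3 - 9*(22)^2 - 6*(22)^1 + 4 = (85184) + (-4356) + (-132) + (4) = 80700; answer 80700
Stage 2: B1 = 80700; w = 80700; squarings mod 1627: 707^1=707, 707^2=360, 707^4=1067, 707^8=1216, 707^16=1340, 707^32=1019, 707^64=335, 707^128=1589, 707^256=1444, 707^512=949, 707^1024=870, 707^2048=345, 707^4096=254, 707^8192=1063, 707^16384=831, 707^32768=713, 707^65536=745; 707^80700 = 707^4 * 707^8 * 707^16 * 707^32 * 707^256 * 707^512 * 707^2048 * 707^4096 * 707^8192 * 707^65536 = 816 (mod 1627); answer 816

816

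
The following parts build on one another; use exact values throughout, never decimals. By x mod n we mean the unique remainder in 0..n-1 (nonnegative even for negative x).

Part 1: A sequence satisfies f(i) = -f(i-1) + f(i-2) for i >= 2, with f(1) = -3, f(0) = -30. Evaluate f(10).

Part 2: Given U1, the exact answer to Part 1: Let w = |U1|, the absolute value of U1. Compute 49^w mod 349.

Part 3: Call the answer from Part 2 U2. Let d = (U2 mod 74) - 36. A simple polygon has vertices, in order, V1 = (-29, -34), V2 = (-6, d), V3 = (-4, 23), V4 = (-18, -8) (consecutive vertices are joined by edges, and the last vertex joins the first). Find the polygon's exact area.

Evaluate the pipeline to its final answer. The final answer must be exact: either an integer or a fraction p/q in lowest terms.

709/2

Part 1: f(2) = -1*(-3) + 1*(-30) = -27; iterating: f(2)=-27, f(3)=24, f(4)=-51, f(5)=75, f(6)=-126, f(7)=201, f(8)=-327, f(9)=528, f(10)=-855; answer -855
Part 2: U1 = -855; w = 855; squarings mod 349: 49^1=49, 49^2=307, 49^4=19, 49^8=12, 49^16=144, 49^32=145, 49^64=85, 49^128=245, 49^256=346, 49^512=9; 49^855 = 49^1 * 49^2 * 49^4 * 49^16 * 49^64 * 49^256 * 49^512 = 27 (mod 349); answer 27
Part 3: U2 = 27; d = -9; cross terms: (-29*-9 - -6*-34)=57, (-6*23 - -4*-9)=-174, (-4*-8 - -18*23)=446, (-18*-34 - -29*-8)=380; twice the area = |709| = 709; area = 709/2; answer 709/2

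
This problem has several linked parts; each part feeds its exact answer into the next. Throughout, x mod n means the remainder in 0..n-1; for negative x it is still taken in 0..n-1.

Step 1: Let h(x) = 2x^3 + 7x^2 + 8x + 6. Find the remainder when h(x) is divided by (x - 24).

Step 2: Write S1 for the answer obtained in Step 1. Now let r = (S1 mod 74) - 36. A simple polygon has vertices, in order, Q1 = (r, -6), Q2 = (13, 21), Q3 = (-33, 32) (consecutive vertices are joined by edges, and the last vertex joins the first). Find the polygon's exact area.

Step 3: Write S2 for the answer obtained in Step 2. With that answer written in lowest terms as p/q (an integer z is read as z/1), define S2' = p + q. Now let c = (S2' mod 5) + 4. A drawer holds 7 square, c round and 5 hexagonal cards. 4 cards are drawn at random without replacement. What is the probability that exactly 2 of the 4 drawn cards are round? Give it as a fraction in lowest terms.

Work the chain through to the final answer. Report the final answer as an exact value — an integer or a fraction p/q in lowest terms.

Step 1: remainder = value at the root: 2*(24)^3 + 7*(24)^2 + 8*(24)^1 + 6 = (27648) + (4032) + (192) + (6) = 31878; answer 31878
Step 2: S1 = 31878; r = 22; cross terms: (22*21 - 13*-6)=540, (13*32 - -33*21)=1109, (-33*-6 - 22*32)=-506; twice the area = |1143| = 1143; area = 1143/2; answer 1143/2
Step 3: S2 = 1143/2; threaded value p + q = 1145; c = 4; total draws C(16,4) = 1820; favorable C(4,2)*C(12,2) = 396; P = 99/455; answer 99/455

99/455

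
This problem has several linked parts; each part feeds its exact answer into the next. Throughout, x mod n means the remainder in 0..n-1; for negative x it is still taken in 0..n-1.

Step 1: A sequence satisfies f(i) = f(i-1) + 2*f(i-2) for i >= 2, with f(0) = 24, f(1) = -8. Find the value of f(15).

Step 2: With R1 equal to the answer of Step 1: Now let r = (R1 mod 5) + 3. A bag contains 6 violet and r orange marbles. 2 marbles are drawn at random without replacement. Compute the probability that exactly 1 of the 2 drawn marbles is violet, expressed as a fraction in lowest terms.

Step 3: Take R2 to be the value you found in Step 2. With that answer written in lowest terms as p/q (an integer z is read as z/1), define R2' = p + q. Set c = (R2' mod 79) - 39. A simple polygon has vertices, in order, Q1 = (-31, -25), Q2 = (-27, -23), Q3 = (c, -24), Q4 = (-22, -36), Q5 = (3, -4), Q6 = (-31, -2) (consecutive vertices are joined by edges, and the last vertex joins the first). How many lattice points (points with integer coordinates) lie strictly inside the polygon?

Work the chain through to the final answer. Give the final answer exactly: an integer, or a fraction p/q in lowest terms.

Step 1: f(2) = 1*(-8) + 2*(24) = 40; iterating: f(2)=40, f(3)=24, f(4)=104, f(5)=152, f(6)=360, f(7)=664, f(8)=1384, f(9)=2712, f(10)=5480, f(11)=10904, f(12)=21864, f(13)=43672, f(14)=87400, f(15)=174744; answer 174744
Step 2: R1 = 174744; r = 7; total draws C(13,2) = 78; favorable C(6,1)*C(7,1) = 42; P = 7/13; answer 7/13
Step 3: R2 = 7/13; threaded value p + q = 20; c = -19; cross terms: (-31*-23 - -27*-25)=38, (-27*-24 - -19*-23)=211, (-19*-36 - -22*-24)=156, (-22*-4 - 3*-36)=196, (3*-2 - -31*-4)=-130, (-31*-25 - -31*-2)=713; twice the area = |1184| = 1184; area = 592; boundary points = 2 + 1 + 3 + 1 + 2 + 23 = 32; strictly interior points = area - boundary/2 + 1 = 577; answer 577

577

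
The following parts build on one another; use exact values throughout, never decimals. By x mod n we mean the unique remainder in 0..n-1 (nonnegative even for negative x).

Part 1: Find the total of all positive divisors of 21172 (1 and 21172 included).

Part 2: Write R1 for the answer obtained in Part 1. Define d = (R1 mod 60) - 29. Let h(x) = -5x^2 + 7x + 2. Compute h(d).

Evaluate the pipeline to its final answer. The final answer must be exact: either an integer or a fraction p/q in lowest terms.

Part 1: 21172 = 2^2 * 67 * 79; sigma = (1 + 2 + 4) * (1 + 67) * (1 + 79) = 7 * 68 * 80 = 38080; answer 38080
Part 2: R1 = 38080; d = 11; -5*(11)^2 + 7*(11)^1 + 2 = (-605) + (77) + (2) = -526; answer -526

-526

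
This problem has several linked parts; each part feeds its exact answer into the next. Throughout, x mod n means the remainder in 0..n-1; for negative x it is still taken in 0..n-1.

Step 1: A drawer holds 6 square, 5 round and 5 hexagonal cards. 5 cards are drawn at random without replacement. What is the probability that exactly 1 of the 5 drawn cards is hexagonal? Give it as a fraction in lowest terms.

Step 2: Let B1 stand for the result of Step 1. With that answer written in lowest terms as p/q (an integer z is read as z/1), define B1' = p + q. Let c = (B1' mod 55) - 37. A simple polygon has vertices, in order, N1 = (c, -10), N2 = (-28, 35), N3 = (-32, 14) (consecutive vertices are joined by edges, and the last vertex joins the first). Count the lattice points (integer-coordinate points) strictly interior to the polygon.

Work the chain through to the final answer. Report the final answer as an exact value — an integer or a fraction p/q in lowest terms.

Step 1: total draws C(16,5) = 4368; favorable C(5,1)*C(11,4) = 1650; P = 275/728; answer 275/728
Step 2: B1 = 275/728; threaded value p + q = 1003; c = -24; cross terms: (-24*35 - -28*-10)=-1120, (-28*14 - -32*35)=728, (-32*-10 - -24*14)=656; twice the area = |264| = 264; area = 132; boundary points = 1 + 1 + 8 = 10; strictly interior points = area - boundary/2 + 1 = 128; answer 128

128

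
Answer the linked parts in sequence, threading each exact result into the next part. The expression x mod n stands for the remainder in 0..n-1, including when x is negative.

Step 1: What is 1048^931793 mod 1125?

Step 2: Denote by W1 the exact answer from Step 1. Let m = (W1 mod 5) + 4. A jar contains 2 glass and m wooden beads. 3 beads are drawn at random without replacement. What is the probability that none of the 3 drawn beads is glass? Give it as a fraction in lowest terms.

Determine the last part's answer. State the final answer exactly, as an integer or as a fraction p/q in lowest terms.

Step 1: squarings mod 1125: 1048^1=1048, 1048^2=304, 1048^4=166, 1048^8=556, 1048^16=886, 1048^32=871, 1048^64=391, 1048^128=1006, 1048^256=661, 1048^512=421, 1048^1024=616, 1048^2048=331, 1048^4096=436, 1048^8192=1096, 1048^16384=841, 1048^32768=781, 1048^65536=211, 1048^131072=646, 1048^262144=1066, 1048^524288=106; 1048^931793 = 1048^1 * 1048^16 * 1048^64 * 1048^128 * 1048^256 * 1048^512 * 1048^1024 * 1048^4096 * 1048^8192 * 1048^131072 * 1048^262144 * 1048^524288 = 358 (mod 1125); answer 358
Step 2: W1 = 358; m = 7; total draws C(9,3) = 84; favorable C(7,3) = 35; P = 5/12; answer 5/12

5/12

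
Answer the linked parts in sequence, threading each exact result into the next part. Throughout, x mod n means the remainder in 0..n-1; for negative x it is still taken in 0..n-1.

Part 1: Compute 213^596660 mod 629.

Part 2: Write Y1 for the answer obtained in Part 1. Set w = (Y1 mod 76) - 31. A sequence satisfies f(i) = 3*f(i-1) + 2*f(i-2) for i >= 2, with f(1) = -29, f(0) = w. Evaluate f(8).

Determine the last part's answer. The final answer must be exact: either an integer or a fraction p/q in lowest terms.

-76311

Part 1: squarings mod 629: 213^1=213, 213^2=81, 213^4=271, 213^8=477, 213^16=460, 213^32=256, 213^64=120, 213^128=562, 213^256=86, 213^512=477, 213^1024=460, 213^2048=256, 213^4096=120, 213^8192=562, 213^16384=86, 213^32768=477, 213^65536=460, 213^131072=256, 213^262144=120, 213^524288=562; 213^596660 = 213^4 * 213^16 * 213^32 * 213^128 * 213^512 * 213^2048 * 213^4096 * 213^65536 * 213^524288 = 441 (mod 629); answer 441
Part 2: Y1 = 441; w = 30; f(2) = 3*(-29) + 2*(30) = -27; iterating: f(2)=-27, f(3)=-139, f(4)=-471, f(5)=-1691, f(6)=-6015, f(7)=-21427, f(8)=-76311; answer -76311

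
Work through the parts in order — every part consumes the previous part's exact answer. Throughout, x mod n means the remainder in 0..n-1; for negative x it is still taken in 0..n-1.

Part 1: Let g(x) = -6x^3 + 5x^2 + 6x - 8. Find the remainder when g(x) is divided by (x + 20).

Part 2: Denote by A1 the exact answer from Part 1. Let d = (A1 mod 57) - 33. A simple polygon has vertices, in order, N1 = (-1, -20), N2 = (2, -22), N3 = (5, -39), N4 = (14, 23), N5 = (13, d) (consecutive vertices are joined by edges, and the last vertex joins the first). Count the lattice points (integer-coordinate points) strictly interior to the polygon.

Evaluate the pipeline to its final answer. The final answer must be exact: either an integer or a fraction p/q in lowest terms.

Part 1: remainder = value at the root: -6*(-20)^3 + 5*(-20)^2 + 6*(-20)^1 - 8 = (48000) + (2000) + (-120) + (-8) = 49872; answer 49872
Part 2: A1 = 49872; d = 21; cross terms: (-1*-22 - 2*-20)=62, (2*-39 - 5*-22)=32, (5*23 - 14*-39)=661, (14*21 - 13*23)=-5, (13*-20 - -1*21)=-239; twice the area = |511| = 511; area = 511/2; boundary points = 1 + 1 + 1 + 1 + 1 = 5; strictly interior points = area - boundary/2 + 1 = 254; answer 254

254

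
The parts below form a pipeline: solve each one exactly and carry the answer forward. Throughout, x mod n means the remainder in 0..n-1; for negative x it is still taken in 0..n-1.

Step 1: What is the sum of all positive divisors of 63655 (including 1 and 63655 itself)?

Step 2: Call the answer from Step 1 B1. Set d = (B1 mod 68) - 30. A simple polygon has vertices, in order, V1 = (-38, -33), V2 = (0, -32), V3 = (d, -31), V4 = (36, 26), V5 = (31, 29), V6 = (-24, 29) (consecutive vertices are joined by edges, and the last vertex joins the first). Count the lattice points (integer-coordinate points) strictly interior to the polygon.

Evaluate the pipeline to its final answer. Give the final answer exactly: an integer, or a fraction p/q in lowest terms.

Step 1: 63655 = 5 * 29 * 439; sigma = (1 + 5) * (1 + 29) * (1 + 439) = 6 * 30 * 440 = 79200; answer 79200
Step 2: B1 = 79200; d = 18; cross terms: (-38*-32 - 0*-33)=1216, (0*-31 - 18*-32)=576, (18*26 - 36*-31)=1584, (36*29 - 31*26)=238, (31*29 - -24*29)=1595, (-24*-33 - -38*29)=1894; twice the area = |7103| = 7103; area = 7103/2; boundary points = 1 + 1 + 3 + 1 + 55 + 2 = 63; strictly interior points = area - boundary/2 + 1 = 3521; answer 3521

3521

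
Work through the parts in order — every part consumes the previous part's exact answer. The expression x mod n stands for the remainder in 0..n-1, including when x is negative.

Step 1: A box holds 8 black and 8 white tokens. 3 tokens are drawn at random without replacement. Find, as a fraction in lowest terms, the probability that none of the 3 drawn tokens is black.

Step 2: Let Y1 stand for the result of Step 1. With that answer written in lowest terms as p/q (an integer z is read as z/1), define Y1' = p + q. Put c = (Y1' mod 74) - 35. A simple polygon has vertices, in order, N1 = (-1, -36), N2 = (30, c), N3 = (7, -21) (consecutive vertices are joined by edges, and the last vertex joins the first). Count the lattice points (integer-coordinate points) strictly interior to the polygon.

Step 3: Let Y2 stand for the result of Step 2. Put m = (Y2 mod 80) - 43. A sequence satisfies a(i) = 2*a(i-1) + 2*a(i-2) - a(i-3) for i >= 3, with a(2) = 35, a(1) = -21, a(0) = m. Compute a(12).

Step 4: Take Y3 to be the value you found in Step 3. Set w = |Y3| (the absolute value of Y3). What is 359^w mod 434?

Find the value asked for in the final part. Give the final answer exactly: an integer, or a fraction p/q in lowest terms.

Step 1: total draws C(16,3) = 560; favorable C(8,3) = 56; P = 1/10; answer 1/10
Step 2: Y1 = 1/10; threaded value p + q = 11; c = -24; cross terms: (-1*-24 - 30*-36)=1104, (30*-21 - 7*-24)=-462, (7*-36 - -1*-21)=-273; twice the area = |369| = 369; area = 369/2; boundary points = 1 + 1 + 1 = 3; strictly interior points = area - boundary/2 + 1 = 184; answer 184
Step 3: Y2 = 184; m = -19; a(3) = 2*(35) + 2*(-21) - 1*(-19) = 47; iterating: a(3)=47, a(4)=185, a(5)=429, a(6)=1181, a(7)=3035, a(8)=8003, a(9)=20895, a(10)=54761, a(11)=143309, a(12)=375245; answer 375245
Step 4: Y3 = 375245; w = 375245; squarings mod 434: 359^1=359, 359^2=417, 359^4=289, 359^8=193, 359^16=359, 359^32=417, 359^64=289, 359^128=193, 359^256=359, 359^512=417, 359^1024=289, 359^2048=193, 359^4096=359, 359^8192=417, 359^16384=289, 359^32768=193, 359^65536=359, 359^131072=417, 359^262144=289; 359^375245 = 359^1 * 359^4 * 359^8 * 359^64 * 359^128 * 359^256 * 359^2048 * 359^4096 * 359^8192 * 359^32768 * 359^65536 * 359^262144 = 25 (mod 434); answer 25

25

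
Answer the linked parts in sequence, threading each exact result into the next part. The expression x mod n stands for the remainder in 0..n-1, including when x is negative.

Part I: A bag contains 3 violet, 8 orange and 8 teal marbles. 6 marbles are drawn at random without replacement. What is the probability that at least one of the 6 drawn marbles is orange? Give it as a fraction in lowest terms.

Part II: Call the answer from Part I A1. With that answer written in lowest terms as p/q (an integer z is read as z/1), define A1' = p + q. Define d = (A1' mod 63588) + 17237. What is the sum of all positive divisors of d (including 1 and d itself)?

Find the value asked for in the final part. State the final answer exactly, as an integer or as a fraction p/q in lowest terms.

Part I: total draws C(19,6) = 27132; complement C(11,6) = 462; favorable 27132 - 462 = 26670; P = 635/646; answer 635/646
Part II: A1 = 635/646; threaded value p + q = 1281; d = 18518; 18518 = 2 * 47 * 197; sigma = (1 + 2) * (1 + 47) * (1 + 197) = 3 * 48 * 198 = 28512; answer 28512

28512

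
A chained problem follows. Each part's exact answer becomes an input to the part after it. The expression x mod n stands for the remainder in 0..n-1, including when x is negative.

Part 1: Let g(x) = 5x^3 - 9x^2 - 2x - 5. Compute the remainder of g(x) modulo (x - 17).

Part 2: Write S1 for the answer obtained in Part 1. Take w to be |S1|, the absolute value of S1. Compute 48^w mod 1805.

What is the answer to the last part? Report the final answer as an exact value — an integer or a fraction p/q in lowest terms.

618

Part 1: remainder = value at the root: 5*(17)^3 - 9*(17)^2 - 2*(17)^1 - 5 = (24565) + (-2601) + (-34) + (-5) = 21925; answer 21925
Part 2: S1 = 21925; w = 21925; squarings mod 1805: 48^1=48, 48^2=499, 48^4=1716, 48^8=701, 48^16=441, 48^32=1346, 48^64=1301, 48^128=1316, 48^256=861, 48^512=1271, 48^1024=1771, 48^2048=1156, 48^4096=636, 48^8192=176, 48^16384=291; 48^21925 = 48^1 * 48^4 * 48^32 * 48^128 * 48^256 * 48^1024 * 48^4096 * 48^16384 = 618 (mod 1805); answer 618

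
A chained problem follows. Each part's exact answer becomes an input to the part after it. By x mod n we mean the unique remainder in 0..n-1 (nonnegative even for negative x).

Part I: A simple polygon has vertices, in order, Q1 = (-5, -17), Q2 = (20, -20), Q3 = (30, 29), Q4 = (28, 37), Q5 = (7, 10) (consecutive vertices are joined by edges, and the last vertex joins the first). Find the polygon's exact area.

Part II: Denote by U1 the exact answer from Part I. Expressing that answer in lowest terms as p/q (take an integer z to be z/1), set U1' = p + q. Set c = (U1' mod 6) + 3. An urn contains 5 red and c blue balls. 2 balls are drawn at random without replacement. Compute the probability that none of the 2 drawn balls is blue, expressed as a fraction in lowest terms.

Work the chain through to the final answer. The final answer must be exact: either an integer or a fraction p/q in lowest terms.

Part I: cross terms: (-5*-20 - 20*-17)=440, (20*29 - 30*-20)=1180, (30*37 - 28*29)=298, (28*10 - 7*37)=21, (7*-17 - -5*10)=-69; twice the area = |1870| = 1870; area = 935; answer 935
Part II: U1 = 935; threaded value p + q = 936; c = 3; total draws C(8,2) = 28; favorable C(5,2) = 10; P = 5/14; answer 5/14

5/14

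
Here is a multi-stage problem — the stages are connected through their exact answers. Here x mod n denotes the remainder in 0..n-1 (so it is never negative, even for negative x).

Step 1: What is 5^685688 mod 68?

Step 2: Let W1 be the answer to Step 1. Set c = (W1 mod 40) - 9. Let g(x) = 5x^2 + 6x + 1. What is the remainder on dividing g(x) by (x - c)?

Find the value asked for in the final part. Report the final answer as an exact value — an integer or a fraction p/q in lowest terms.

Step 1: squarings mod 68: 5^1=5, 5^2=25, 5^4=13, 5^8=33, 5^16=1, 5^32=1, 5^64=1, 5^128=1, 5^256=1, 5^512=1, 5^1024=1, 5^2048=1, 5^4096=1, 5^8192=1, 5^16384=1, 5^32768=1, 5^65536=1, 5^131072=1, 5^262144=1, 5^524288=1; 5^685688 = 5^8 * 5^16 * 5^32 * 5^64 * 5^512 * 5^1024 * 5^4096 * 5^8192 * 5^16384 * 5^131072 * 5^524288 = 33 (mod 68); answer 33
Step 2: W1 = 33; c = 24; remainder = value at the root: 5*(24)^2 + 6*(24)^1 + 1 = (2880) + (144) + (1) = 3025; answer 3025

3025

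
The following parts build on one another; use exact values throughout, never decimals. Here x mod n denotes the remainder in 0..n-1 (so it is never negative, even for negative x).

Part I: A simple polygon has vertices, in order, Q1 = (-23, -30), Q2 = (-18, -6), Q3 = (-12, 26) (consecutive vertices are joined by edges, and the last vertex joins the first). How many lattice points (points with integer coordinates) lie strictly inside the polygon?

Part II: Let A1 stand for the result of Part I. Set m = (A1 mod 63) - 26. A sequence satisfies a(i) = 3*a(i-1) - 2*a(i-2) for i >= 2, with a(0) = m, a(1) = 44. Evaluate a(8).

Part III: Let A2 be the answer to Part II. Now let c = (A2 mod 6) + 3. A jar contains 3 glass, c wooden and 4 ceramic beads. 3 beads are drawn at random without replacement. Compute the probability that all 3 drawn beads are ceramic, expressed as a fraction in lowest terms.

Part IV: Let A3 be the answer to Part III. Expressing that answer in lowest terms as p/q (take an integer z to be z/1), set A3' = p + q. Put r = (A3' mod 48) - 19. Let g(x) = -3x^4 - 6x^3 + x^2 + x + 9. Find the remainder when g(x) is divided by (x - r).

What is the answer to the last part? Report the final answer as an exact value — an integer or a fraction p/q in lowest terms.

Part I: cross terms: (-23*-6 - -18*-30)=-402, (-18*26 - -12*-6)=-540, (-12*-30 - -23*26)=958; twice the area = |16| = 16; area = 8; boundary points = 1 + 2 + 1 = 4; strictly interior points = area - boundary/2 + 1 = 7; answer 7
Part II: A1 = 7; m = -19; a(2) = 3*(44) - 2*(-19) = 170; iterating: a(2)=170, a(3)=422, a(4)=926, a(5)=1934, a(6)=3950, a(7)=7982, a(8)=16046; answer 16046
Part III: A2 = 16046; c = 5; total draws C(12,3) = 220; favorable C(4,3) = 4; P = 1/55; answer 1/55
Part IV: A3 = 1/55; threaded value p + q = 56; r = -11; remainder = value at the root: -3*(-11)^4 - 6*(-11)^3 + 1*(-11)^2 + 1*(-11)^1 + 9 = (-43923) + (7986) + (121) + (-11) + (9) = -35818; answer -35818

-35818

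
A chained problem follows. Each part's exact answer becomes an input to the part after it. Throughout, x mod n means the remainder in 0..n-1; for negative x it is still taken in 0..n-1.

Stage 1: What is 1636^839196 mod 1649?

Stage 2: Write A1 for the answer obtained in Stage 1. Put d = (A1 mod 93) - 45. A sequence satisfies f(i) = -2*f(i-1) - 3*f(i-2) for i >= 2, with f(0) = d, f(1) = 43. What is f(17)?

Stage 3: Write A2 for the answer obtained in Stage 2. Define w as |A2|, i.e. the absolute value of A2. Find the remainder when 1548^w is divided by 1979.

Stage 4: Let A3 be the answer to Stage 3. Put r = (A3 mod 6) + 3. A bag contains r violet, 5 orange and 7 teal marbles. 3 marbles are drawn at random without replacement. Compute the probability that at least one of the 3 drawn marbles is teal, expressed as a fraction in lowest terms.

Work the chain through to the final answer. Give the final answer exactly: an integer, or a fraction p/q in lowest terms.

Stage 1: squarings mod 1649: 1636^1=1636, 1636^2=169, 1636^4=528, 1636^8=103, 1636^16=715, 1636^32=35, 1636^64=1225, 1636^128=35, 1636^256=1225, 1636^512=35, 1636^1024=1225, 1636^2048=35, 1636^4096=1225, 1636^8192=35, 1636^16384=1225, 1636^32768=35, 1636^65536=1225, 1636^131072=35, 1636^262144=1225, 1636^524288=35; 1636^839196 = 1636^4 * 1636^8 * 1636^16 * 1636^512 * 1636^1024 * 1636^2048 * 1636^16384 * 1636^32768 * 1636^262144 * 1636^524288 = 324 (mod 1649); answer 324
Stage 2: A1 = 324; d = 0; f(2) = -2*(43) - 3*(0) = -86; iterating: f(2)=-86, f(3)=43, f(4)=172, f(5)=-473, f(6)=430, f(7)=559, f(8)=-2408, f(9)=3139, f(10)=946, f(11)=-11309, f(12)=19780, f(13)=-5633, f(14)=-48074, f(15)=113047, f(16)=-81872, f(17)=-175397; answer -175397
Stage 3: A2 = -175397; w = 175397; squarings mod 1979: 1548^1=1548, 1548^2=1714, 1548^4=960, 1548^8=1365, 1548^16=986, 1548^32=507, 1548^64=1758, 1548^128=1345, 1548^256=219, 1548^512=465, 1548^1024=514, 1548^2048=989, 1548^4096=495, 1548^8192=1608, 1548^16384=1090, 1548^32768=700, 1548^65536=1187, 1548^131072=1900; 1548^175397 = 1548^1 * 1548^4 * 1548^32 * 1548^256 * 1548^1024 * 1548^2048 * 1548^8192 * 1548^32768 * 1548^131072 = 1127 (mod 1979); answer 1127
Stage 4: A3 = 1127; r = 8; total draws C(20,3) = 1140; complement C(13,3) = 286; favorable 1140 - 286 = 854; P = 427/570; answer 427/570

427/570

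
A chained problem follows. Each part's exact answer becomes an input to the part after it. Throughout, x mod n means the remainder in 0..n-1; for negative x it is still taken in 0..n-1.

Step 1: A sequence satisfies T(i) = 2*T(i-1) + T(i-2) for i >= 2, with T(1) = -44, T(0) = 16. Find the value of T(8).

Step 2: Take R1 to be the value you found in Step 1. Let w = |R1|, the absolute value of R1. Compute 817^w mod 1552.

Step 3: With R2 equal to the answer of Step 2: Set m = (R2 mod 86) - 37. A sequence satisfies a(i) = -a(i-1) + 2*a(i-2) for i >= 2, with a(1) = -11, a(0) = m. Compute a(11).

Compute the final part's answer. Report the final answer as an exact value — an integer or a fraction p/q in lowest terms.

11583

Step 1: T(2) = 2*(-44) + 1*(16) = -72; iterating: T(2)=-72, T(3)=-188, T(4)=-448, T(5)=-1084, T(6)=-2616, T(7)=-6316, T(8)=-15248; answer -15248
Step 2: R1 = -15248; w = 15248; squarings mod 1552: 817^1=817, 817^2=129, 817^4=1121, 817^8=1073, 817^16=1297, 817^32=1393, 817^64=449, 817^128=1393, 817^256=449, 817^512=1393, 817^1024=449, 817^2048=1393, 817^4096=449, 817^8192=1393; 817^15248 = 817^16 * 817^128 * 817^256 * 817^512 * 817^2048 * 817^4096 * 817^8192 = 353 (mod 1552); answer 353
Step 3: R2 = 353; m = -28; a(2) = -1*(-11) + 2*(-28) = -45; iterating: a(2)=-45, a(3)=23, a(4)=-113, a(5)=159, a(6)=-385, a(7)=703, a(8)=-1473, a(9)=2879, a(10)=-5825, a(11)=11583; answer 11583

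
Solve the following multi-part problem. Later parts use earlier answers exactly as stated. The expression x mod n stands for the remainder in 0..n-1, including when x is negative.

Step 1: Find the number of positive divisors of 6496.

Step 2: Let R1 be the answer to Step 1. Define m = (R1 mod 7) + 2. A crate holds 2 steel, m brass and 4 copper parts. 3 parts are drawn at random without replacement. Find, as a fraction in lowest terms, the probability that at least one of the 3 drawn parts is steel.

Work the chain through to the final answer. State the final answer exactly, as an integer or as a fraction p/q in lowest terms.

Step 1: 6496 = 2^5 * 7 * 29; number of divisors = (5+1) * (1+1) * (1+1) = 24; answer 24
Step 2: R1 = 24; m = 5; total draws C(11,3) = 165; complement C(9,3) = 84; favorable 165 - 84 = 81; P = 27/55; answer 27/55

27/55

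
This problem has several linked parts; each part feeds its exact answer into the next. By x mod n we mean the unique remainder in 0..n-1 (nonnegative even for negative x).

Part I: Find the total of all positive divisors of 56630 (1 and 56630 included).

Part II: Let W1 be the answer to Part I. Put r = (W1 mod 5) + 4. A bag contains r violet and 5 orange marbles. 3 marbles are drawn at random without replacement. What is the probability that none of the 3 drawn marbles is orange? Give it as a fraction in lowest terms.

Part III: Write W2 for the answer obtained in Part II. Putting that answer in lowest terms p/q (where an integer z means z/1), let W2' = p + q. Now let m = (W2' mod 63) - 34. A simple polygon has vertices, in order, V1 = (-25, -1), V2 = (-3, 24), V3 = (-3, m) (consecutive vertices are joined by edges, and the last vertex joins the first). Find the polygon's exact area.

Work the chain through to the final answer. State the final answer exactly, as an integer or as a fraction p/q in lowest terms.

396

Part I: 56630 = 2 * 5 * 7 * 809; sigma = (1 + 2) * (1 + 5) * (1 + 7) * (1 + 809) = 3 * 6 * 8 * 810 = 116640; answer 116640
Part II: W1 = 116640; r = 4; total draws C(9,3) = 84; favorable C(4,3) = 4; P = 1/21; answer 1/21
Part III: W2 = 1/21; threaded value p + q = 22; m = -12; cross terms: (-25*24 - -3*-1)=-603, (-3*-12 - -3*24)=108, (-3*-1 - -25*-12)=-297; twice the area = |-792| = 792; area = 396; answer 396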